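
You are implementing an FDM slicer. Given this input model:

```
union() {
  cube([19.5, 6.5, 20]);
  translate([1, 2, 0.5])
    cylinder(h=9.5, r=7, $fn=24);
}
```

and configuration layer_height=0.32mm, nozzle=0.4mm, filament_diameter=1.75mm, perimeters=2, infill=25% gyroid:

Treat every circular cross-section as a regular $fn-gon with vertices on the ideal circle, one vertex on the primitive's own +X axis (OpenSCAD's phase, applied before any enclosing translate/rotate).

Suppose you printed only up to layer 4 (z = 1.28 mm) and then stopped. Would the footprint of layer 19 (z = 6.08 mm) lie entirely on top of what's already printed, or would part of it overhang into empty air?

entirely on top

Compare the two slices. At z = 1.28: the cube is present — its section is the full 19.5×6.5 rectangle (area 126.75 mm²); the r=7 cylinder at (1, 2) contributes a regular 24-gon of circumradius 7 (area = (24/2)·7.000²·sin(360°/24) = 152.19 mm²); Merging all regions: the regions partially overlap — summed areas 278.94 mm² minus the doubly-counted overlap 49.20 mm² gives 229.73 mm² — area = 229.73 mm². At z = 6.08: the 19.5×6.5 cube contributes its full rectangle (area 126.75 mm²); the r=7 cylinder at (1, 2) gives a regular 24-gon of circumradius 7 (constant along its height) (area = (24/2)·7.000²·sin(360°/24) = 152.19 mm²); Merging all regions: the regions partially overlap — summed areas 278.94 mm² minus the doubly-counted overlap 49.20 mm² gives 229.73 mm² — area = 229.73 mm². Checking containment: the cross-section at z = 6.08 is a subset of the cross-section at z = 1.28.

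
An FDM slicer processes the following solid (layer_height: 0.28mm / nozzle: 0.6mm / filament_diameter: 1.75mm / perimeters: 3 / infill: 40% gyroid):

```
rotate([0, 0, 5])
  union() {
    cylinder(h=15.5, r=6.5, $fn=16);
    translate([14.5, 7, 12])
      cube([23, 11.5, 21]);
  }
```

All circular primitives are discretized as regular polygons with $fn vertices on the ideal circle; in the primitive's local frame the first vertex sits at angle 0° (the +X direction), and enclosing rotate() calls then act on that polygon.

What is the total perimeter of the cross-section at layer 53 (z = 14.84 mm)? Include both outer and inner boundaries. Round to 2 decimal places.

109.58 mm

At z = 14.84 mm: the r=6.5 cylinder contributes a regular 16-gon of circumradius 6.5 (perimeter = 2·16·6.500·sin(180°/16) = 40.58 mm); the cube at (14.5, 7) is present — its section is the full 23×11.5 rectangle (perimeter 69.00 mm); Taking the union: the 2 present regions are separate (no shared area or edge), so areas and boundary lengths simply add and each stays a separate island — boundary = 109.58 mm; (rotated 5° about Z; rotation is an isometry so areas/perimeters/island counts are preserved). Overall, the cross-section has 2 separate islands. Total boundary length (outer) = 109.58 mm.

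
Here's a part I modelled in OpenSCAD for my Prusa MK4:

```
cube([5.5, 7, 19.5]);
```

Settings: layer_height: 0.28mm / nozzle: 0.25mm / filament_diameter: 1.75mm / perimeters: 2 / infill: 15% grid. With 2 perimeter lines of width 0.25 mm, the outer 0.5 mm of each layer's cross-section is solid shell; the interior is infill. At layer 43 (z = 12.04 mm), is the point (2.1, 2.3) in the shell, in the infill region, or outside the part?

infill

At z = 12.04 mm: the cube (footprint 5.5×7) is included at this height. Overall, the cross-section is a single solid region. The nearest boundary edge runs (0.00, 7.00)→(0.00, 0.00); distance from the point to it = 2.10 mm. The point is inside the cross-section and 2.10 mm from the nearest boundary — more than the 0.5 mm shell width (2 × 0.25), so it's in the infill interior.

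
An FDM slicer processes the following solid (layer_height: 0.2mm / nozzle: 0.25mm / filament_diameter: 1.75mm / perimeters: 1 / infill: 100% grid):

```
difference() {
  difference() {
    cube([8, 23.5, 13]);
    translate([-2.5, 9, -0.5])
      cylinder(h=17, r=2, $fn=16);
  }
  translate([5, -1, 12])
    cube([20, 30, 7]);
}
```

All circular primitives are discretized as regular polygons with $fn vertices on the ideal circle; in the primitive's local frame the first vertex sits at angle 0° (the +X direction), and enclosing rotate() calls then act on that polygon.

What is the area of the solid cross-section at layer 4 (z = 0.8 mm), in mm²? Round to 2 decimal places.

At z = 0.8 mm: the 8×23.5 cube contributes its full rectangle (area 188.00 mm²); the r=2 cylinder at (-2.5, 9) contributes a regular 16-gon of circumradius 2 (area = (16/2)·2.000²·sin(360°/16) = 12.25 mm²); Taking the first minus the rest: starting from the 8×23.5 cube (188.00 mm²), the r=2 cylinder at (-2.5, 9) misses the remaining region (no effect) — area = 188.00 mm²; the cube at (5, -1) is absent (z outside [12, 19]); Taking the first minus the rest: none of the subtracted shapes is present at this height, so that combined region is unchanged — area = 188.00 mm². Overall, the cross-section is a single solid region. Net area = 188.00 mm².

188.00 mm²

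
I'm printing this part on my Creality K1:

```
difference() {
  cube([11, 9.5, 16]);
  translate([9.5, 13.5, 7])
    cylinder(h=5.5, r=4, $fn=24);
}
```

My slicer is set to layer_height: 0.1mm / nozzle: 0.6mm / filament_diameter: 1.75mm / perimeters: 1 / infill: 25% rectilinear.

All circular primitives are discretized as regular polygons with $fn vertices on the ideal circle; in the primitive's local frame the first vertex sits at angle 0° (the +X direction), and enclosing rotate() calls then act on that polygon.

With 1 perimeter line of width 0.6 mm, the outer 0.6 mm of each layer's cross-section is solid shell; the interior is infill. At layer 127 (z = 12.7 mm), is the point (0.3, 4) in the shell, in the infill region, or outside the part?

At z = 12.7 mm: the cube is present — its section is the full 11×9.5 rectangle; the cylinder at (9.5, 13.5) is not intersected at this z (z outside [7, 12.5]); Taking the first minus the rest: none of the subtracted shapes is present at this height, so the 11×9.5 cube is unchanged — 1 connected region. Overall, the cross-section is a single solid region. The nearest boundary edge runs (0.00, 9.50)→(0.00, 0.00); distance from the point to it = 0.30 mm. The point is inside the cross-section, 0.30 mm from the nearest boundary — within the 0.6 mm shell band (1 × 0.6).

shell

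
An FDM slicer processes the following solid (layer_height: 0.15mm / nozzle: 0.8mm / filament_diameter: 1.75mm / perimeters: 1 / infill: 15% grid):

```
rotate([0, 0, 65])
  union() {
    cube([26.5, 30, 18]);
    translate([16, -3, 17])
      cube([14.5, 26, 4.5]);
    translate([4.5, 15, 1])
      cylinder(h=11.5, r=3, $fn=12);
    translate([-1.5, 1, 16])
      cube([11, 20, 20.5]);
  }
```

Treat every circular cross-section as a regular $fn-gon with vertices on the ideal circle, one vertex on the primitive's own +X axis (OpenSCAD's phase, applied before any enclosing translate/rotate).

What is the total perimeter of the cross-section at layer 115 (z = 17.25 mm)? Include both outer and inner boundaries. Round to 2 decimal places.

130.00 mm

At z = 17.25 mm: the cube is present — its section is the full 26.5×30 rectangle (perimeter 113.00 mm); the 14.5×26 cube at (16, -3) contributes its full rectangle (perimeter 81.00 mm); the cylinder at (4.5, 15) is not intersected at this z (z outside [1, 12.5]); the 11×20 cube at (-1.5, 1) contributes its full rectangle (perimeter 62.00 mm); Merging all regions: the regions partially overlap (shared area 431.50 mm²), so the edge portions inside another operand are dropped and the merged outline is re-measured after clipping — boundary = 130.00 mm; (rotated 65° about Z; rotation is an isometry so areas/perimeters/island counts are preserved). Overall, the cross-section is a single solid region. Total boundary length (outer) = 130.00 mm.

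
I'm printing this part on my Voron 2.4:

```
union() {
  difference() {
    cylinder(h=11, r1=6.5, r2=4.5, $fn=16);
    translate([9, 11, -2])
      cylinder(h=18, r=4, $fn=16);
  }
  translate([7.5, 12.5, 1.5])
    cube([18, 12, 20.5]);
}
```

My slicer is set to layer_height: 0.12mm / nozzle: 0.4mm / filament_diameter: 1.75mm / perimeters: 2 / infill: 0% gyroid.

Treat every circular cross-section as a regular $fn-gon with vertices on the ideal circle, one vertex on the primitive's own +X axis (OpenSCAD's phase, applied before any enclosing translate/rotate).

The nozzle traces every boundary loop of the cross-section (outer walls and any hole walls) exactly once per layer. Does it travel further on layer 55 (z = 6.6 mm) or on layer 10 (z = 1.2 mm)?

Layer 55 (z = 6.6): the cone: at t=0.600 of its height the radius interpolates to r₁+(r₂−r₁)t = 5.300, giving a regular 16-gon of that circumradius (perimeter = 2·16·5.300·sin(180°/16) = 33.09 mm); the cylinder at (9, 11): section is a regular 16-gon, circumradius r=4 (perimeter = 2·16·4.000·sin(180°/16) = 24.97 mm); After the difference (first − rest): starting from the cone, the r=4 cylinder at (9, 11) misses the remaining region (no effect) — boundary = 33.09 mm; the cube at (7.5, 12.5) (footprint 18×12) is included at this height (perimeter 60.00 mm); Combining (union): the 2 present regions are separate (no shared area or edge), so areas and boundary lengths simply add and each stays a separate island — boundary = 93.09 mm. So its perimeter = 93.09 mm. Layer 10 (z = 1.2): the cone contributes a regular 16-gon of circumradius 6.282 (interpolated between r1=6.5 and r2=4.5 at t=0.109) (perimeter = 2·16·6.282·sin(180°/16) = 39.22 mm); the r=4 cylinder at (9, 11) contributes a regular 16-gon of circumradius 4 (perimeter = 2·16·4.000·sin(180°/16) = 24.97 mm); Subtracting the remaining from the first: starting from the cone, the r=4 cylinder at (9, 11) misses the remaining region (no effect) — boundary = 39.22 mm; the cube at (7.5, 12.5) does not reach this height (z outside [1.5, 22]); Merging all regions: only that combined region is present, so the union is just that shape — boundary = 39.22 mm. So its perimeter = 39.22 mm. Layer 55 is larger (93.09 vs 39.22 mm).

layer 55 (z = 6.6 mm)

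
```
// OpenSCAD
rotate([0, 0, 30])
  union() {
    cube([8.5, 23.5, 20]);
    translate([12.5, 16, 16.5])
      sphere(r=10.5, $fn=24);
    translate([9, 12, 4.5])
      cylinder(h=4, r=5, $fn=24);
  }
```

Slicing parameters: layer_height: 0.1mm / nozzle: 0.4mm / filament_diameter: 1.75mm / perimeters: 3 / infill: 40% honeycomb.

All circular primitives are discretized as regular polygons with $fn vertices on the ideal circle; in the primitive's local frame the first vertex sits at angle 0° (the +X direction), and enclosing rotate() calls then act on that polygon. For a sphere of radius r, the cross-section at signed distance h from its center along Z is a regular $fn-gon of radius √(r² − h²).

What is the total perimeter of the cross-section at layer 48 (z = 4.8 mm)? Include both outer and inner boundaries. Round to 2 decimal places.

At z = 4.8 mm: the 8.5×23.5 cube contributes its full rectangle (perimeter 64.00 mm); the sphere at (12.5, 16) is not intersected at this z (|z−center|=11.700 > r=10.5); the r=5 cylinder at (9, 12) contributes a regular 24-gon of circumradius 5 (perimeter = 2·24·5.000·sin(180°/24) = 31.33 mm); Combining (union): the regions partially overlap (shared area 33.86 mm²), so the edge portions inside another operand are dropped and the merged outline is re-measured after clipping — boundary = 70.80 mm; (whole slice rotated 30° about Z — lengths, areas and connectivity unchanged). Overall, the cross-section is a single solid region. Total boundary length (outer) = 70.80 mm.

70.80 mm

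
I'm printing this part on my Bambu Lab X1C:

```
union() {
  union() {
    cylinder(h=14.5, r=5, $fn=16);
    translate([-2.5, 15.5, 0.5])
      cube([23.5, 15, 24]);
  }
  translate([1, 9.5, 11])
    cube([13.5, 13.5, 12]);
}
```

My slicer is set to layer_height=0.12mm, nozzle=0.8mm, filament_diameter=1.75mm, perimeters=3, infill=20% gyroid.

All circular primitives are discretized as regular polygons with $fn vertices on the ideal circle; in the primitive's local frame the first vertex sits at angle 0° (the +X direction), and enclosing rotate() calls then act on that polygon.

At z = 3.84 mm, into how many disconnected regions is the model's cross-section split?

2

At z = 3.84 mm: the cylinder: section is a regular 16-gon, circumradius r=5; the cube at (-2.5, 15.5) (footprint 23.5×15) is included at this height; Merging all regions: the 2 present regions are separate (no shared area or edge), so areas and boundary lengths simply add and each stays a separate island — 2 connected regions; the cube at (1, 9.5) is not intersected at this z (z outside [11, 23]); Combining (union): only the result so far is present, so the union is just that shape — 2 connected regions. The result has 2 disconnected regions.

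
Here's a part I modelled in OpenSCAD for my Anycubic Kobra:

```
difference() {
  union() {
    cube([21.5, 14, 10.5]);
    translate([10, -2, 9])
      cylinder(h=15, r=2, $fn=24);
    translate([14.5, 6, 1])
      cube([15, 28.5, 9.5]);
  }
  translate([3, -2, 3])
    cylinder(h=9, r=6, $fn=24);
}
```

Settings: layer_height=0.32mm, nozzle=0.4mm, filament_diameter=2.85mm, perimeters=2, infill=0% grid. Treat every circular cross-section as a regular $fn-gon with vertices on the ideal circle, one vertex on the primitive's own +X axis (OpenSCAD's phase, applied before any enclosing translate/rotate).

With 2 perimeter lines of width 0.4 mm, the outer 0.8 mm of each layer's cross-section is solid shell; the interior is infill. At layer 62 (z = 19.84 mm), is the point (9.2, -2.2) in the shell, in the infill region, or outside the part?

At z = 19.84 mm: the cube is not intersected at this z (z outside [0, 10.5]); the r=2 cylinder at (10, -2) contributes a regular 24-gon of circumradius 2; the cube at (14.5, 6) does not reach this height (z outside [1, 10.5]); Merging all regions: only the r=2 cylinder at (10, -2) is present, so the union is just that shape — 1 connected region; the cylinder at (3, -2) is absent (z outside [3, 12]); Subtracting the remaining from the first: none of the subtracted shapes is present at this height, so the result so far is unchanged — 1 connected region. Overall, the cross-section is a single solid region. The nearest boundary edge runs (8.00, -2.00)→(8.07, -2.52); distance from the point to it = 1.16 mm. The point is inside the cross-section and 1.16 mm from the nearest boundary — more than the 0.8 mm shell width (2 × 0.4), so it's in the infill interior.

infill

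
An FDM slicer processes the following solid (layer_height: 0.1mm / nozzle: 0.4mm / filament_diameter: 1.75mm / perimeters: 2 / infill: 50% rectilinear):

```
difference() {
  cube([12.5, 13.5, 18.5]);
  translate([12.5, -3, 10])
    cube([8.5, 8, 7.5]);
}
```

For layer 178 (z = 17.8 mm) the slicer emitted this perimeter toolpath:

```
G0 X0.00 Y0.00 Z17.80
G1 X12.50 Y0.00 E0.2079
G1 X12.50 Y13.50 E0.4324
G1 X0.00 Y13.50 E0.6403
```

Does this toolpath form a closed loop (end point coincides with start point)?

no

Start point (G0): (0.00, 0.00). End point (last G1): the path does not return to the start — open.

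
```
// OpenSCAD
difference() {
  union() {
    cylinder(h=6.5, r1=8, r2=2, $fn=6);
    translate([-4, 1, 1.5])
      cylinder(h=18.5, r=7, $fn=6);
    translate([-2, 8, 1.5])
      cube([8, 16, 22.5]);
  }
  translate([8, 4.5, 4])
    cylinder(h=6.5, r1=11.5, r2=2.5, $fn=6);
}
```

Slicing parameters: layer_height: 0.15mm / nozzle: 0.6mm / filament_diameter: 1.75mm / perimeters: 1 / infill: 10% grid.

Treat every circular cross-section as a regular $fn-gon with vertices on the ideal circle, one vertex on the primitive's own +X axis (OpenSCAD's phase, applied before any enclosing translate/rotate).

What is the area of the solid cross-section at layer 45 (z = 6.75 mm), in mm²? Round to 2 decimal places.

243.84 mm²

At z = 6.75 mm: the cone is absent (z outside [0, 6.5]); the r=7 cylinder at (-4, 1) contributes a regular 6-gon of circumradius 7 (area = (6/2)·7.000²·sin(360°/6) = 127.31 mm²); the 8×16 cube at (-2, 8) contributes its full rectangle (area 128.00 mm²); Combining (union): the 2 present regions are separate (no shared area or edge), so areas and boundary lengths simply add and each stays a separate island — area = 255.31 mm²; the cone at (8, 4.5): at t=0.423 of its height the radius interpolates to r₁+(r₂−r₁)t = 7.692, giving a regular 6-gon of that circumradius (area = (6/2)·7.692²·sin(360°/6) = 153.73 mm²); Subtracting the remaining from the first: starting from the result so far (255.31 mm²), the cone at (8, 4.5) partially overlaps it — only the 11.46 mm² overlap (of its 153.73 mm²) is removed, clipping the outline — area = 243.84 mm². Overall, the cross-section has 2 separate islands. Net area = 243.84 mm².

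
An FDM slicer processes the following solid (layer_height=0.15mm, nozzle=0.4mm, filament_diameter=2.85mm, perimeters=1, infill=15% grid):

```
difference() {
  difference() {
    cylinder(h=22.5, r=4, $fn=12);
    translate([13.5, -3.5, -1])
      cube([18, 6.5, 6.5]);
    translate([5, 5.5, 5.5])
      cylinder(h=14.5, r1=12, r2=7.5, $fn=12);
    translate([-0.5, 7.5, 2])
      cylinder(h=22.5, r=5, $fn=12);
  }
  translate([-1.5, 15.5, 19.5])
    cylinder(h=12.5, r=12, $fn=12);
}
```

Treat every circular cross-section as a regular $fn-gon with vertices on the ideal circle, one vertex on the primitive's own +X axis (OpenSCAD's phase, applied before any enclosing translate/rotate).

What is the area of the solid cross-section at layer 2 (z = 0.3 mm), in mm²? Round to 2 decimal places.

48.00 mm²

At z = 0.3 mm: the r=4 cylinder gives a regular 12-gon of circumradius 4 (constant along its height) (area = (12/2)·4.000²·sin(360°/12) = 48.00 mm²); the 18×6.5 cube at (13.5, -3.5) contributes its full rectangle (area 117.00 mm²); the cone at (5, 5.5) does not reach this height (z outside [5.5, 20]); the cylinder at (-0.5, 7.5) is not intersected at this z (z outside [2, 24.5]); After the difference (first − rest): starting from the r=4 cylinder (48.00 mm²), the 18×6.5 cube at (13.5, -3.5) misses the remaining region (no effect) — area = 48.00 mm²; the cylinder at (-1.5, 15.5) is not intersected at this z (z outside [19.5, 32]); Taking the first minus the rest: none of the subtracted shapes is present at this height, so that combined region is unchanged — area = 48.00 mm². Overall, the cross-section is a single solid region. Net area = 48.00 mm².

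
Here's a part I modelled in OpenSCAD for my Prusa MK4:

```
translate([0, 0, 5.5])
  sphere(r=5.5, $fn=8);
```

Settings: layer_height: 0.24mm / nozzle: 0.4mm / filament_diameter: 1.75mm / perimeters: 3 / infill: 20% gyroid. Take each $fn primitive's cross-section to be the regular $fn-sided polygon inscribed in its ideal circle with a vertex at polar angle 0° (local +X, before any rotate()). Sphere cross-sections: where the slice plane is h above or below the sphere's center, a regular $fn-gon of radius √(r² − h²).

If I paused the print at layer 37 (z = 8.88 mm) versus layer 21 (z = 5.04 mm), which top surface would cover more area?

layer 21 (z = 5.04 mm)

Layer 37 (z = 8.88): the sphere: section is a regular 8-gon, circumradius = √(r²−h²) = √(5.5²−3.38²) = 4.339 (area = (8/2)·4.339²·sin(360°/8) = 53.25 mm²). So its area = 53.25 mm². Layer 21 (z = 5.04): the sphere: section is a regular 8-gon, circumradius = √(r²−h²) = √(5.5²−0.46²) = 5.481 (area = (8/2)·5.481²·sin(360°/8) = 84.96 mm²). So its area = 84.96 mm². Layer 21 is larger (84.96 vs 53.25 mm²).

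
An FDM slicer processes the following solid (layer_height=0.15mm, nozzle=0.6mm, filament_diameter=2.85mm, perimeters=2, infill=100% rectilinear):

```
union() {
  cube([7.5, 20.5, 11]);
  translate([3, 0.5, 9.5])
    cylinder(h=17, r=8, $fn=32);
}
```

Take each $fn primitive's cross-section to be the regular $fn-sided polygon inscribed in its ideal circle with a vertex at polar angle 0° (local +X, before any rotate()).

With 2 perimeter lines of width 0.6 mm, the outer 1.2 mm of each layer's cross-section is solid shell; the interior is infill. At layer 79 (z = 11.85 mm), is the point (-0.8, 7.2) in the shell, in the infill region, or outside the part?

shell

At z = 11.85 mm: the cube does not reach this height (z outside [0, 11]); the r=8 cylinder at (3, 0.5) gives a regular 32-gon of circumradius 8 (constant along its height); Merging all regions: only the r=8 cylinder at (3, 0.5) is present, so the union is just that shape — 1 connected region. Overall, the cross-section is a single solid region. The nearest boundary edge runs (-0.06, 7.89)→(-1.44, 7.15); distance from the point to it = 0.26 mm. The point is inside the cross-section, 0.26 mm from the nearest boundary — within the 1.2 mm shell band (2 × 0.6).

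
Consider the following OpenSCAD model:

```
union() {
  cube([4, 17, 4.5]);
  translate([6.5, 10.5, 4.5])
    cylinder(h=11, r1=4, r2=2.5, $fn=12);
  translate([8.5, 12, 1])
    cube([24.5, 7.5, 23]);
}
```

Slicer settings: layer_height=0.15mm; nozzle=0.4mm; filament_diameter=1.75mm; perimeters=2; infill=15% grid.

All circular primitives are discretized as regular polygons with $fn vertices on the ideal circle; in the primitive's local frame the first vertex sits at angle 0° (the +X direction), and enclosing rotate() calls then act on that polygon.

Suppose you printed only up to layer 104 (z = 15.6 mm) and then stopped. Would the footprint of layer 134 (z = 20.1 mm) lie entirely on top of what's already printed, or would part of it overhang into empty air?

entirely on top

Compare the two slices. At z = 15.6: the cube is absent (z outside [0, 4.5]); the cone at (6.5, 10.5) is absent (z outside [4.5, 15.5]); the cube at (8.5, 12) is present — its section is the full 24.5×7.5 rectangle (area 183.75 mm²); Taking the union: only the 24.5×7.5 cube at (8.5, 12) is present, so the union is just that shape — area = 183.75 mm². At z = 20.1: the cube is absent (z outside [0, 4.5]); the cone at (6.5, 10.5) does not reach this height (z outside [4.5, 15.5]); the cube at (8.5, 12) is present — its section is the full 24.5×7.5 rectangle (area 183.75 mm²); Taking the union: only the 24.5×7.5 cube at (8.5, 12) is present, so the union is just that shape — area = 183.75 mm². Checking containment: the cross-section at z = 20.1 is a subset of the cross-section at z = 15.6.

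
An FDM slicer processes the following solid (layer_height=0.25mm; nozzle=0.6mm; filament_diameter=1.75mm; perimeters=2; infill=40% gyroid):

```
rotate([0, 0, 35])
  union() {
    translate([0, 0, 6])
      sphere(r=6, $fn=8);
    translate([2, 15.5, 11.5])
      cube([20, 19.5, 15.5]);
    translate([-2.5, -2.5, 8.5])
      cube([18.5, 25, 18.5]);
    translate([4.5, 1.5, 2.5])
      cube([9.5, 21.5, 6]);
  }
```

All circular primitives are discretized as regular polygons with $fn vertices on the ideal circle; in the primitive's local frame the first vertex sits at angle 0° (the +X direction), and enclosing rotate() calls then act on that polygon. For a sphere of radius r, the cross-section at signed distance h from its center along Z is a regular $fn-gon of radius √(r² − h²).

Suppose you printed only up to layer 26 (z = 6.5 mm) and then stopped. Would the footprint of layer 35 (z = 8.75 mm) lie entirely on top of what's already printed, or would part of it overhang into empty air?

part overhangs

Compare the two slices. At z = 6.5: the sphere: section is a regular 8-gon, circumradius = √(r²−h²) = √(6²−0.5²) = 5.979 (area = (8/2)·5.979²·sin(360°/8) = 101.12 mm²); the cube at (2, 15.5) is not intersected at this z (z outside [11.5, 27]); the cube at (-2.5, -2.5) does not reach this height (z outside [8.5, 27]); the cube at (4.5, 1.5) is present — its section is the full 9.5×21.5 rectangle (area 204.25 mm²); Combining (union): the regions partially overlap — summed areas 305.37 mm² minus the doubly-counted overlap 0.89 mm² gives 304.48 mm² — area = 304.48 mm²; (whole slice rotated 35° about Z — lengths, areas and connectivity unchanged). At z = 8.75: the sphere: section is a regular 8-gon, circumradius = √(r²−h²) = √(6²−2.75²) = 5.333 (area = (8/2)·5.333²·sin(360°/8) = 80.43 mm²); the cube at (2, 15.5) is absent (z outside [11.5, 27]); the 18.5×25 cube at (-2.5, -2.5) contributes its full rectangle (area 462.50 mm²); the cube at (4.5, 1.5) does not reach this height (z outside [2.5, 8.5]); Combining (union): the regions partially overlap — summed areas 542.93 mm² minus the doubly-counted overlap 50.43 mm² gives 492.50 mm² — area = 492.50 mm²; (whole slice rotated 35° about Z — lengths, areas and connectivity unchanged). Checking containment: at z = 8.75 the cross-section extends beyond the z = 6.5 cross-section by about 205.05 mm².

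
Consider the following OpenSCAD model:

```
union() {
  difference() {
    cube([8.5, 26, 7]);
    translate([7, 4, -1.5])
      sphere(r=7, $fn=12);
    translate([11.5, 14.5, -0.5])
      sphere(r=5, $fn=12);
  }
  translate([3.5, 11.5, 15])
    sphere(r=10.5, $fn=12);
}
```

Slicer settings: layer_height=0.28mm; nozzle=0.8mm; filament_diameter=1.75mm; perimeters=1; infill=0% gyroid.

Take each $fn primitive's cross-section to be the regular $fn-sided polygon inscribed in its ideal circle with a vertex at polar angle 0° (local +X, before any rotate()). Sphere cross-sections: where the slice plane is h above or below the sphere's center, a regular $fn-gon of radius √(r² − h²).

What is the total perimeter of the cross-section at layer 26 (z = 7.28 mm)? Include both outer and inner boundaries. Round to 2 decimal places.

At z = 7.28 mm: the cube does not reach this height (z outside [0, 7]); the sphere at (7, 4) is absent (|z−center|=8.780 > r=7); the sphere at (11.5, 14.5) does not reach this height (|z−center|=7.780 > r=5); Subtracting the remaining from the first: the first operand is absent here, so nothing remains; the r=10.5 sphere at (3.5, 11.5) contributes a regular 12-gon of circumradius √(10.5²−7.72²) = 7.117 (perimeter = 2·12·7.117·sin(180°/12) = 44.21 mm); Combining (union): only the r=10.5 sphere at (3.5, 11.5) is present, so the union is just that shape — boundary = 44.21 mm. Overall, the cross-section is a single solid region. Total boundary length (outer) = 44.21 mm.

44.21 mm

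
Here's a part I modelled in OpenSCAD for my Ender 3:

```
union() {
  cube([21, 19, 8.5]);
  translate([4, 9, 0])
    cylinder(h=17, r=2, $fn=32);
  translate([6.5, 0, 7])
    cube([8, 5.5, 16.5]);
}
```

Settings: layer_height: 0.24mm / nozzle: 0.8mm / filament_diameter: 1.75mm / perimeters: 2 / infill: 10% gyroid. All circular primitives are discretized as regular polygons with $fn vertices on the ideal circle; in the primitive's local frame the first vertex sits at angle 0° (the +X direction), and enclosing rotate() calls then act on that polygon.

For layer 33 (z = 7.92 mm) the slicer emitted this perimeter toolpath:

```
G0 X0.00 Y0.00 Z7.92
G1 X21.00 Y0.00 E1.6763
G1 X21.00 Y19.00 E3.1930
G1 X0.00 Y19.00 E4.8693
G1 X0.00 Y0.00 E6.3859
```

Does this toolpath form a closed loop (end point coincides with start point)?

Start point (G0): (0.00, 0.00). End point (last G1): the path returns to the start — closed.

yes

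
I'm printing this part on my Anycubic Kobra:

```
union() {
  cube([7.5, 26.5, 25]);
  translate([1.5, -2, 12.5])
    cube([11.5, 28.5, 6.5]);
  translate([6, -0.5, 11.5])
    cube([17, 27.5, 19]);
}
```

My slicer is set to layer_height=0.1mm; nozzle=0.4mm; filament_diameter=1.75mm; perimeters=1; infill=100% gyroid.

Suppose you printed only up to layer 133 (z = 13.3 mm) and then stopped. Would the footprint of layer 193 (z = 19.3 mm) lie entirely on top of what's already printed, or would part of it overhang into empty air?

Compare the two slices. At z = 13.3: the cube (footprint 7.5×26.5) is included at this height (area 198.75 mm²); the cube at (1.5, -2) (footprint 11.5×28.5) is included at this height (area 327.75 mm²); the 17×27.5 cube at (6, -0.5) contributes its full rectangle (area 467.50 mm²); Taking the union: the regions partially overlap — summed areas 994.00 mm² minus the doubly-counted overlap 348.00 mm² gives 646.00 mm² — area = 646.00 mm². At z = 19.3: the 7.5×26.5 cube contributes its full rectangle (area 198.75 mm²); the cube at (1.5, -2) does not reach this height (z outside [12.5, 19]); the cube at (6, -0.5) is present — its section is the full 17×27.5 rectangle (area 467.50 mm²); Combining (union): the regions partially overlap — summed areas 666.25 mm² minus the doubly-counted overlap 39.75 mm² gives 626.50 mm² — area = 626.50 mm². Checking containment: the cross-section at z = 19.3 is a subset of the cross-section at z = 13.3.

entirely on top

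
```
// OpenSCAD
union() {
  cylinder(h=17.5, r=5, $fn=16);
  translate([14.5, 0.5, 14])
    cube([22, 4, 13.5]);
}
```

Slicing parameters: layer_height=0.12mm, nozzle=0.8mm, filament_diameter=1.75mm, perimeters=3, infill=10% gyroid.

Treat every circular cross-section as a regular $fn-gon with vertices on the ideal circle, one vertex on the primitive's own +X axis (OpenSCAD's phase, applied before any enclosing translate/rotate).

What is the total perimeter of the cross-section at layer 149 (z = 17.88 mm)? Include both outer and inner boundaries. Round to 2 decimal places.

52.00 mm

At z = 17.88 mm: the cylinder is absent (z outside [0, 17.5]); the 22×4 cube at (14.5, 0.5) contributes its full rectangle (perimeter 52.00 mm); Merging all regions: only the 22×4 cube at (14.5, 0.5) is present, so the union is just that shape — boundary = 52.00 mm. Overall, the cross-section is a single solid region. Total boundary length (outer) = 52.00 mm.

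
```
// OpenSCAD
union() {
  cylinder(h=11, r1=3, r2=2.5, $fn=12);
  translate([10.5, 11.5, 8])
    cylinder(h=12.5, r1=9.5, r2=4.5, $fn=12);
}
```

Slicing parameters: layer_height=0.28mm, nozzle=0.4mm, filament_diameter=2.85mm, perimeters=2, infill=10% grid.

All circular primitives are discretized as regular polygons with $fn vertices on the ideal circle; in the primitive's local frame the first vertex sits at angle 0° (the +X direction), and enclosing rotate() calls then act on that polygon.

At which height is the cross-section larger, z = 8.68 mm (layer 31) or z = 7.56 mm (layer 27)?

Layer 31 (z = 8.68): the cone (r1=3→r2=2.5) has section circumradius 2.605 here — a regular 12-gon (area = (12/2)·2.605²·sin(360°/12) = 20.37 mm²); the cone at (10.5, 11.5) contributes a regular 12-gon of circumradius 9.228 (interpolated between r1=9.5 and r2=4.5 at t=0.054) (area = (12/2)·9.228²·sin(360°/12) = 255.47 mm²); Combining (union): the 2 present regions are separate (no shared area or edge), so areas and boundary lengths simply add and each stays a separate island — area = 275.83 mm². So its area = 275.83 mm². Layer 27 (z = 7.56): the cone: at t=0.687 of its height the radius interpolates to r₁+(r₂−r₁)t = 2.656, giving a regular 12-gon of that circumradius (area = (12/2)·2.656²·sin(360°/12) = 21.17 mm²); the cone at (10.5, 11.5) is not intersected at this z (z outside [8, 20.5]); Merging all regions: only the cone is present, so the union is just that shape — area = 21.17 mm². So its area = 21.17 mm². Layer 31 is larger (275.83 vs 21.17 mm²).

layer 31 (z = 8.68 mm)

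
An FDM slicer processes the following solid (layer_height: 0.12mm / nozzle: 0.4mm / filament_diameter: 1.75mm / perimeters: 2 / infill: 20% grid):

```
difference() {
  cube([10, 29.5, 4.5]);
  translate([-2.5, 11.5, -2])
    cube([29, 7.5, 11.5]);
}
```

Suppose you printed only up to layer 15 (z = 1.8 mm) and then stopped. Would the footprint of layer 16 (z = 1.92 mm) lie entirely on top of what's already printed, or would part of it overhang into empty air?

Compare the two slices. At z = 1.8: the 10×29.5 cube contributes its full rectangle (area 295.00 mm²); the cube at (-2.5, 11.5) (footprint 29×7.5) is included at this height (area 217.50 mm²); Subtracting the remaining from the first: starting from the 10×29.5 cube (295.00 mm²), the 29×7.5 cube at (-2.5, 11.5) partially overlaps it — only the 75.00 mm² overlap (of its 217.50 mm²) is removed, clipping the outline — area = 220.00 mm². At z = 1.92: the 10×29.5 cube contributes its full rectangle (area 295.00 mm²); the cube at (-2.5, 11.5) is present — its section is the full 29×7.5 rectangle (area 217.50 mm²); Taking the first minus the rest: starting from the 10×29.5 cube (295.00 mm²), the 29×7.5 cube at (-2.5, 11.5) partially overlaps it — only the 75.00 mm² overlap (of its 217.50 mm²) is removed, clipping the outline — area = 220.00 mm². Checking containment: the cross-section at z = 1.92 is a subset of the cross-section at z = 1.8.

entirely on top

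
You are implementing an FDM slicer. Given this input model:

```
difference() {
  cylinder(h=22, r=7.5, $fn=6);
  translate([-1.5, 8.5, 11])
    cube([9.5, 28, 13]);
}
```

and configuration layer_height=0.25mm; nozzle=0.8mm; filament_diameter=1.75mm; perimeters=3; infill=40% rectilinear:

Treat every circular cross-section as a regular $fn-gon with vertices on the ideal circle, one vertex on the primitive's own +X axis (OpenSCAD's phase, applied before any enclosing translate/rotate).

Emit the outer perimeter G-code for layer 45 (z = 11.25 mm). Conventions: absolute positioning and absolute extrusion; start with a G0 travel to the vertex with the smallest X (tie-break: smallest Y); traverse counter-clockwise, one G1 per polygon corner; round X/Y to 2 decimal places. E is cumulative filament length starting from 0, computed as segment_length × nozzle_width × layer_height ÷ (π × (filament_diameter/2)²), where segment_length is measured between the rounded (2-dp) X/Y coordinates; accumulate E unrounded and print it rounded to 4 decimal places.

G0 X-7.50 Y0.00 Z11.25
G1 X-3.75 Y-6.50 E0.6240
G1 X3.75 Y-6.50 E1.2476
G1 X7.50 Y0.00 E1.8716
G1 X3.75 Y6.50 E2.4955
G1 X-3.75 Y6.50 E3.1192
G1 X-7.50 Y0.00 E3.7432

At z = 11.25 mm: the cylinder: section is a regular 6-gon, circumradius r=7.5; the cube at (-1.5, 8.5) is present — its section is the full 9.5×28 rectangle; Subtracting the remaining from the first: starting from the r=7.5 cylinder, the 9.5×28 cube at (-1.5, 8.5) misses the remaining region (no effect) — 1 connected region. The outline is a single polygon with 6 vertices. Extrusion per mm of travel: 0.8 × 0.25 / (π × 0.875²) = 0.083150. Accumulating E over each segment gives final E = 3.7432.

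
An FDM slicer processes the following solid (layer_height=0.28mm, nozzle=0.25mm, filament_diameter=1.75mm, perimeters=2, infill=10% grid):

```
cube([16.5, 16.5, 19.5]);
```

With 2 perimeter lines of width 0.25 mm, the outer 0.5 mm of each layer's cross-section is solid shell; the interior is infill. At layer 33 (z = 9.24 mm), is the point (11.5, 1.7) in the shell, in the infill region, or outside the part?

infill

At z = 9.24 mm: the cube (footprint 16.5×16.5) is included at this height. Overall, the cross-section is a single solid region. The nearest boundary edge runs (0.00, 0.00)→(16.50, 0.00); distance from the point to it = 1.70 mm. The point is inside the cross-section and 1.70 mm from the nearest boundary — more than the 0.5 mm shell width (2 × 0.25), so it's in the infill interior.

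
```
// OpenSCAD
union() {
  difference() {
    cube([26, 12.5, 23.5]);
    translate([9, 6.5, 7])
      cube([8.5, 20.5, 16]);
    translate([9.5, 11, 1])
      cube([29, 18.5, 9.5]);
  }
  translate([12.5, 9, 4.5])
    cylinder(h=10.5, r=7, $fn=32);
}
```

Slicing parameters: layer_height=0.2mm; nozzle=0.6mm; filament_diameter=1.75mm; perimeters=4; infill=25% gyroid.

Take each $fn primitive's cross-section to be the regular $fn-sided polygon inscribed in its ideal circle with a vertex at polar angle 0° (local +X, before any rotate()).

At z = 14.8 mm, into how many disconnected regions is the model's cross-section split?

At z = 14.8 mm: the cube is present — its section is the full 26×12.5 rectangle; the 8.5×20.5 cube at (9, 6.5) contributes its full rectangle; the cube at (9.5, 11) is absent (z outside [1, 10.5]); Subtracting the remaining from the first: starting from the 26×12.5 cube, the 8.5×20.5 cube at (9, 6.5) partially overlaps it — only the 51.00 mm² overlap (of its 174.25 mm²) is removed, clipping the outline — 1 connected region; the cylinder at (12.5, 9): section is a regular 32-gon, circumradius r=7; Taking the union: the regions partially overlap (shared area 72.18 mm²), so overlapping operands fuse into one piece — 1 connected region. The result has 1 disconnected region.

1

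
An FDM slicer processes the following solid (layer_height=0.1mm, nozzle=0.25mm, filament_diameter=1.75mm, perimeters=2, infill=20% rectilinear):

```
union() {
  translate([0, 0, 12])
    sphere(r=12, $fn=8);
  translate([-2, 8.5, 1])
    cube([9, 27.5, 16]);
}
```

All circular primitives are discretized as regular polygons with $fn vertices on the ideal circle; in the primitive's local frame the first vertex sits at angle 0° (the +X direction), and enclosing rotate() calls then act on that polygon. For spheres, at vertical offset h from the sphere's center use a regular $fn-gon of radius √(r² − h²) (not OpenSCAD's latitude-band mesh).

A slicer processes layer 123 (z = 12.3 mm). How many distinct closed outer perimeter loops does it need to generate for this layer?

1

At z = 12.3 mm: the r=12 sphere contributes a regular 8-gon of circumradius √(12²−0.3²) = 11.996; the cube at (-2, 8.5) is present — its section is the full 9×27.5 rectangle; Merging all regions: the regions partially overlap (shared area 20.49 mm²), so overlapping operands fuse into one piece — 1 connected region. The result has 1 disconnected region.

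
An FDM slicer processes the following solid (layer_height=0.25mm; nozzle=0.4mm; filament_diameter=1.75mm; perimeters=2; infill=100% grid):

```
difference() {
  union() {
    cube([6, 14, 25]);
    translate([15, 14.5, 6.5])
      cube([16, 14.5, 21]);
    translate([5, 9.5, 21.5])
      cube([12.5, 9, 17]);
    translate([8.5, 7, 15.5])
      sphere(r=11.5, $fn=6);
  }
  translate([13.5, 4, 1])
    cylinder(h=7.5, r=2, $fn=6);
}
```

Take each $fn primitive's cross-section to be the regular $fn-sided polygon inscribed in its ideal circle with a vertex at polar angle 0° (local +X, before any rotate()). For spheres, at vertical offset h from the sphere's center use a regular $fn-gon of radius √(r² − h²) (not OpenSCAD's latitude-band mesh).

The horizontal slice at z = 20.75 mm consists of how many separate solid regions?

2

At z = 20.75 mm: the 6×14 cube contributes its full rectangle; the cube at (15, 14.5) (footprint 16×14.5) is included at this height; the cube at (5, 9.5) is not intersected at this z (z outside [21.5, 38.5]); the r=11.5 sphere at (8.5, 7) slices to a regular 6-gon of circumradius 10.232 (√(r²−h²) with h=5.25 from center); Merging all regions: the regions partially overlap (shared area 74.76 mm²), so overlapping operands fuse into one piece — 2 connected regions; the cylinder at (13.5, 4) is absent (z outside [1, 8.5]); Subtracting the remaining from the first: none of the subtracted shapes is present at this height, so the result so far is unchanged — 2 connected regions. The result has 2 disconnected regions.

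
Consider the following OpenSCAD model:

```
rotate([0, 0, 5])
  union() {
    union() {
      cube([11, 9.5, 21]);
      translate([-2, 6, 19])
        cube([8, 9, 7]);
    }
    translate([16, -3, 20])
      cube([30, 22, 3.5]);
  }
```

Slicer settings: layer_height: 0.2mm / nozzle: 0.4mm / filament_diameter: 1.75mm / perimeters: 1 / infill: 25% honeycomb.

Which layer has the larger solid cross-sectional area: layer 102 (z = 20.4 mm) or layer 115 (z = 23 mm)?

layer 102 (z = 20.4 mm)

Layer 102 (z = 20.4): the cube (footprint 11×9.5) is included at this height (area 104.50 mm²); the 8×9 cube at (-2, 6) contributes its full rectangle (area 72.00 mm²); Taking the union: the regions partially overlap — summed areas 176.50 mm² minus the doubly-counted overlap 21.00 mm² gives 155.50 mm² — area = 155.50 mm²; the cube at (16, -3) is present — its section is the full 30×22 rectangle (area 660.00 mm²); Taking the union: the 2 present regions are separate (no shared area or edge), so areas and boundary lengths simply add and each stays a separate island — area = 815.50 mm²; (rotated 5° about Z; rotation is an isometry so areas/perimeters/island counts are preserved). So its area = 815.50 mm². Layer 115 (z = 23): the cube is not intersected at this z (z outside [0, 21]); the cube at (-2, 6) is present — its section is the full 8×9 rectangle (area 72.00 mm²); Combining (union): only the 8×9 cube at (-2, 6) is present, so the union is just that shape — area = 72.00 mm²; the cube at (16, -3) is present — its section is the full 30×22 rectangle (area 660.00 mm²); Merging all regions: the 2 present regions are separate (no shared area or edge), so areas and boundary lengths simply add and each stays a separate island — area = 732.00 mm²; (whole slice rotated 5° about Z — lengths, areas and connectivity unchanged). So its area = 732.00 mm². Layer 102 is larger (815.50 vs 732.00 mm²).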